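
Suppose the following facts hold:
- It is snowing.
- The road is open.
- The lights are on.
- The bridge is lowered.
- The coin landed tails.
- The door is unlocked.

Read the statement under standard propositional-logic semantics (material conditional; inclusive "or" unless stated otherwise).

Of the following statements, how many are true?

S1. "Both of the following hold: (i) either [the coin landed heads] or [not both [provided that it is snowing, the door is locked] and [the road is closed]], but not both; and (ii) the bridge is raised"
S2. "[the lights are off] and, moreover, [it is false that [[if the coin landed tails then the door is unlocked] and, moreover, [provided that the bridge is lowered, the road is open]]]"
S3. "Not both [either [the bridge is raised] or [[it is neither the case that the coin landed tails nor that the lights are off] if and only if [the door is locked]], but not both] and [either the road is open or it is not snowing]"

0

Let U = "the coin landed heads" (False), P = "it is snowing" (True), V = "the door is locked" (False), Q = "the road is closed" (False), S = "the bridge is raised" (False), R = "the lights are on" (True).

S1: Formalization: (U xor ((P -> V) nand Q)) and S

P -> V = True -> False = False
(P -> V) nand Q = False nand False = True
U xor ((P -> V) nand Q) = False xor True = True
(U xor ((P -> V) nand Q)) and S = True and False = False
So S1 is false.

S2: This is not R and not ((not U -> not V) and (not S -> not Q)).

not R = not True = False
not U = not False = True
not V = not False = True
not U -> not V = True -> True = True
not S = not False = True
not Q = not False = True
not S -> not Q = True -> True = True
(not U -> not V) and (not S -> not Q) = True and True = True
not ((not U -> not V) and (not S -> not Q)) = not True = False
not R and not ((not U -> not V) and (not S -> not Q)) = False and False = False
So S2 is false.

S3: Formalization: (S xor ((not U nor not R) iff V)) nand (not Q or not P)

not U = not False = True
not R = not True = False
not U nor not R = True nor False = False
(not U nor not R) iff V = False iff False = True
S xor ((not U nor not R) iff V) = False xor True = True
not Q = not False = True
not P = not True = False
not Q or not P = True or False = True
(S xor ((not U nor not R) iff V)) nand (not Q or not P) = True nand True = False
So S3 is false.

Count: 0.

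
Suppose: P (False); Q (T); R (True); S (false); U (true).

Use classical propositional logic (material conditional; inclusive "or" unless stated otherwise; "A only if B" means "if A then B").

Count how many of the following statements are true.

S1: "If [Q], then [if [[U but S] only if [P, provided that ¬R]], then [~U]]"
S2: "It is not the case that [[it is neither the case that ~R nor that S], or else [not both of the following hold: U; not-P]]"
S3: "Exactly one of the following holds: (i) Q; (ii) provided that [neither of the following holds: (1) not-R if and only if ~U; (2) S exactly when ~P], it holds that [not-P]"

0

S1: Parsed as Q -> (((U and S) -> (not R -> P)) -> not U)

U and S = True and False = False
not R = not True = False
not R -> P = False -> False = True
(U and S) -> (not R -> P) = False -> True = True
not U = not True = False
((U and S) -> (not R -> P)) -> not U = True -> False = False
Q -> (((U and S) -> (not R -> P)) -> not U) = True -> False = False
Thus S1 is false.

S2: This is not ((not R nor S) or (U nand not P)).

not R = not True = False
not R nor S = False nor False = True
not P = not False = True
U nand not P = True nand True = False
(not R nor S) or (U nand not P) = True or False = True
not ((not R nor S) or (U nand not P)) = not True = False
Thus S2 is false.

S3: Formalization: Q xor (((not R iff not U) nor (S iff not P)) -> not P)

not R = not True = False
not U = not True = False
not R iff not U = False iff False = True
not P = not False = True
S iff not P = False iff True = False
(not R iff not U) nor (S iff not P) = True nor False = False
not P = not False = True
((not R iff not U) nor (S iff not P)) -> not P = False -> True = True
Q xor (((not R iff not U) nor (S iff not P)) -> not P) = True xor True = False
Thus S3 is false.

Count: 0.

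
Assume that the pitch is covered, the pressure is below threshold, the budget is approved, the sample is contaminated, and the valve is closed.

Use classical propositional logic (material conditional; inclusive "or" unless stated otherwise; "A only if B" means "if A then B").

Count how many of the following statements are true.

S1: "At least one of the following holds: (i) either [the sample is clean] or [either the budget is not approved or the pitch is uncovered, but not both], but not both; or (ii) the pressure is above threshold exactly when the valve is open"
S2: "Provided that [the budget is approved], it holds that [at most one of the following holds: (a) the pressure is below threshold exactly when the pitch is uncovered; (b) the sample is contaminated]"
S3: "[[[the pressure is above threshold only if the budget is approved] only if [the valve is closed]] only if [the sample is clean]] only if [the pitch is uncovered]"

Let S = "the sample is contaminated" (T), R = "the budget is approved" (T), P = "the pitch is covered" (T), Q = "the pressure is above threshold" (F), U = "the valve is open" (F).

S1: Formalization: (¬S ⊕ (¬R ⊕ ¬P)) ∨ (Q ↔ U)

¬S = ¬T = F
¬R = ¬T = F
¬P = ¬T = F
¬R ⊕ ¬P = F ⊕ F = F
¬S ⊕ (¬R ⊕ ¬P) = F ⊕ F = F
Q ↔ U = F ↔ F = T
(¬S ⊕ (¬R ⊕ ¬P)) ∨ (Q ↔ U) = F ∨ T = T
So S1 is true.

S2: Parsed as R → ((¬Q ↔ ¬P) ↑ S)

¬Q = ¬F = T
¬P = ¬T = F
¬Q ↔ ¬P = T ↔ F = F
(¬Q ↔ ¬P) ↑ S = F ↑ T = T
R → ((¬Q ↔ ¬P) ↑ S) = T → T = T
Thus S2 is true.

S3: Formalization: (((Q → R) → ¬U) → ¬S) → ¬P

Q → R = F → T = T
¬U = ¬F = T
(Q → R) → ¬U = T → T = T
¬S = ¬T = F
((Q → R) → ¬U) → ¬S = T → F = F
¬P = ¬T = F
(((Q → R) → ¬U) → ¬S) → ¬P = F → F = T
So S3 is true.

True statements: 3 (S1, S2, S3).

3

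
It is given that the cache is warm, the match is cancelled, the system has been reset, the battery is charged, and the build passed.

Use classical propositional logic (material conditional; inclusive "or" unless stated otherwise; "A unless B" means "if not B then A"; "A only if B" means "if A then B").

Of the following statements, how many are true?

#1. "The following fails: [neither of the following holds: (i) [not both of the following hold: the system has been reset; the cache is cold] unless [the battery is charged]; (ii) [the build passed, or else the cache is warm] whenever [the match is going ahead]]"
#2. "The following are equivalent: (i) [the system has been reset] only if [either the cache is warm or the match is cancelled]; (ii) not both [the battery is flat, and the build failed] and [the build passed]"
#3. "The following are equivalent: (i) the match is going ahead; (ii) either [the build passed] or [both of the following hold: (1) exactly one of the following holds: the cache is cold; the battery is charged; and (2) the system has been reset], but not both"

3

Let M = "the system has been reset" (T), K = "the cache is warm" (T), U = "the battery is charged" (T), P = "the match is cancelled" (T), N = "the build passed" (T).

#1: In symbols: ¬(((M ↑ ¬K) ∨ U) ↓ (¬P → (N ∨ K)))

¬K = ¬T = F
M ↑ ¬K = T ↑ F = T
(M ↑ ¬K) ∨ U = T ∨ T = T
¬P = ¬T = F
N ∨ K = T ∨ T = T
¬P → (N ∨ K) = F → T = T
((M ↑ ¬K) ∨ U) ↓ (¬P → (N ∨ K)) = T ↓ T = F
¬(((M ↑ ¬K) ∨ U) ↓ (¬P → (N ∨ K))) = ¬F = T
Hence #1 is true.

#2: In symbols: (M → (K ∨ P)) ↔ ((¬U ∧ ¬N) ↑ N)

K ∨ P = T ∨ T = T
M → (K ∨ P) = T → T = T
¬U = ¬T = F
¬N = ¬T = F
¬U ∧ ¬N = F ∧ F = F
(¬U ∧ ¬N) ↑ N = F ↑ T = T
(M → (K ∨ P)) ↔ ((¬U ∧ ¬N) ↑ N) = T ↔ T = T
Thus #2 is true.

#3: Parsed as ¬P ↔ (N ⊕ ((¬K ⊕ U) ∧ M))

¬P = ¬T = F
¬K = ¬T = F
¬K ⊕ U = F ⊕ T = T
(¬K ⊕ U) ∧ M = T ∧ T = T
N ⊕ ((¬K ⊕ U) ∧ M) = T ⊕ T = F
¬P ↔ (N ⊕ ((¬K ⊕ U) ∧ M)) = F ↔ F = T
Hence #3 is true.

3 of the 3 statements are true (#1, #2, #3).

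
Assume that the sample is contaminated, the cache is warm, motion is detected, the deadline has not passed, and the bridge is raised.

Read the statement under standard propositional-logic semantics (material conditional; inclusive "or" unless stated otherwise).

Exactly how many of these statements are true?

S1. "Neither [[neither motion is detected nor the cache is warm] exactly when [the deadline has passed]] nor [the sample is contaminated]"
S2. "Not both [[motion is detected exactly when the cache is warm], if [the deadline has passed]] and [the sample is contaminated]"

0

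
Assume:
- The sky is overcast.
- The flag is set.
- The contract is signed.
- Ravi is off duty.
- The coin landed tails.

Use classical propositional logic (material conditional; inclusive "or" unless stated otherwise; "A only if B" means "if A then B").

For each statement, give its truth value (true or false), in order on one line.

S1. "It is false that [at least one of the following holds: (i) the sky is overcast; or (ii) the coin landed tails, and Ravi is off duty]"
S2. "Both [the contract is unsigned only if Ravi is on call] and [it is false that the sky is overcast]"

Let V = "the sky is overcast" (T), Q = "the coin landed heads" (F), K = "Ravi is on call" (F), P = "the contract is signed" (T).

S1: Parsed as ~(V | (~Q & ~K))

~Q = ~F = T
~K = ~F = T
~Q & ~K = T & T = T
V | (~Q & ~K) = T | T = T
~(V | (~Q & ~K)) = ~T = F
So S1 is false.

S2: In symbols: (~P -> K) & ~V

~P = ~T = F
~P -> K = F -> F = T
~V = ~T = F
(~P -> K) & ~V = T & F = F
Hence S2 is false.

S1 False; S2 False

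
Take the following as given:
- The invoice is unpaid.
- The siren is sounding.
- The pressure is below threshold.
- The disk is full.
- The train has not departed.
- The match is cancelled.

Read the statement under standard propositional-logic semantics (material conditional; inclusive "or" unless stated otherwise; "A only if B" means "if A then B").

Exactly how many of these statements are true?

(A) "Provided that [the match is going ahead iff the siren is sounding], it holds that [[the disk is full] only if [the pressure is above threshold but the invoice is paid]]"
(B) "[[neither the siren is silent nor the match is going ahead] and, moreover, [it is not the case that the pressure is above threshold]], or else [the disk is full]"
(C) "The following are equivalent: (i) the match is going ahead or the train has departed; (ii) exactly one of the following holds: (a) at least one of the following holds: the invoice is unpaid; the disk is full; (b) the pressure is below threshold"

3

Let R = "the match is cancelled" (T), Q = "the siren is sounding" (T), N = "the disk is full" (T), U = "the pressure is above threshold" (F), K = "the invoice is paid" (F), G = "the train has departed" (F).

(A): Formalization: (~R <-> Q) -> (N -> (U & K))

~R = ~T = F
~R <-> Q = F <-> T = F
U & K = F & F = F
N -> (U & K) = T -> F = F
(~R <-> Q) -> (N -> (U & K)) = F -> F = T
Thus (A) is true.

(B): Formalization: ((~Q nor ~R) & ~U) | N

~Q = ~T = F
~R = ~T = F
~Q nor ~R = F nor F = T
~U = ~F = T
(~Q nor ~R) & ~U = T & T = T
((~Q nor ~R) & ~U) | N = T | T = T
So (B) is true.

(C): This is (~R | G) <-> ((~K | N) xor ~U).

~R = ~T = F
~R | G = F | F = F
~K = ~F = T
~K | N = T | T = T
~U = ~F = T
(~K | N) xor ~U = T xor T = F
(~R | G) <-> ((~K | N) xor ~U) = F <-> F = T
So (C) is true.

3 of the 3 statements are true.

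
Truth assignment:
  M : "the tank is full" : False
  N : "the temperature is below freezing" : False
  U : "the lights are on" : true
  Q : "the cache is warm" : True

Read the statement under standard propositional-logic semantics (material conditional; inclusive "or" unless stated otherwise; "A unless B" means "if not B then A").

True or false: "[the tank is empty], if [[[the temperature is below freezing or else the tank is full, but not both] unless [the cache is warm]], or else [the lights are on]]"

Values: N=False, M=False, Q=True, U=True.
This is (((N xor M) or Q) or U) -> not M.

N xor M = False xor False = False
(N xor M) or Q = False or True = True
((N xor M) or Q) or U = True or True = True
not M = not False = True
(((N xor M) or Q) or U) -> not M = True -> True = True

True.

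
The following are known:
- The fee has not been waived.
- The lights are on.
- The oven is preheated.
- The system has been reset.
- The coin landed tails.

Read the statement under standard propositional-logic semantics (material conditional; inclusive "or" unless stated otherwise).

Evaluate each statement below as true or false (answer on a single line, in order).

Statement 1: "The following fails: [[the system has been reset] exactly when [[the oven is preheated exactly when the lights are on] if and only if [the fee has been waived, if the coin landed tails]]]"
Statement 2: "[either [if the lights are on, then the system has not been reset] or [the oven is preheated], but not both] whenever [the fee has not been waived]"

Statement 1 T, Statement 2 T

Let S = "the system has been reset" (True), R = "the oven is preheated" (True), Q = "the lights are on" (True), U = "the coin landed heads" (False), P = "the fee has been waived" (False).

Statement 1: This is not (S iff ((R iff Q) iff (not U -> P))).

R iff Q = True iff True = True
not U = not False = True
not U -> P = True -> False = False
(R iff Q) iff (not U -> P) = True iff False = False
S iff ((R iff Q) iff (not U -> P)) = True iff False = False
not (S iff ((R iff Q) iff (not U -> P))) = not False = True
Thus Statement 1 is true.

Statement 2: Formalization: not P -> ((Q -> not S) xor R)

not P = not False = True
not S = not True = False
Q -> not S = True -> False = False
(Q -> not S) xor R = False xor True = True
not P -> ((Q -> not S) xor R) = True -> True = True
Hence Statement 2 is true.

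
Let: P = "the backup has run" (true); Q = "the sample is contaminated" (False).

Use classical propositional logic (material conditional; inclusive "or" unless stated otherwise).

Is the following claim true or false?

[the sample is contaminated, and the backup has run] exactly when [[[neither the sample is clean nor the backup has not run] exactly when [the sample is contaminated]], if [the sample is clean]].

Parsed as (Q & P) <-> (~Q -> ((~Q nor ~P) <-> Q))

Q & P = F & T = F
~Q = ~F = T
~Q = ~F = T
~P = ~T = F
~Q nor ~P = T nor F = F
(~Q nor ~P) <-> Q = F <-> F = T
~Q -> ((~Q nor ~P) <-> Q) = T -> T = T
(Q & P) <-> (~Q -> ((~Q nor ~P) <-> Q)) = F <-> T = F

The statement is false.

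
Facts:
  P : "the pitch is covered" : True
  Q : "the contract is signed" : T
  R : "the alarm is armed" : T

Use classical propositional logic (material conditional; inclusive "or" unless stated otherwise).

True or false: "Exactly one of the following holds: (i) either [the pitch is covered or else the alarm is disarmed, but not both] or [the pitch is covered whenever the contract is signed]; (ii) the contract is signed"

false

Formalization: ((P ⊕ ¬R) ∨ (Q → P)) ⊕ Q

¬R = ¬T = F
P ⊕ ¬R = T ⊕ F = T
Q → P = T → T = T
(P ⊕ ¬R) ∨ (Q → P) = T ∨ T = T
((P ⊕ ¬R) ∨ (Q → P)) ⊕ Q = T ⊕ T = F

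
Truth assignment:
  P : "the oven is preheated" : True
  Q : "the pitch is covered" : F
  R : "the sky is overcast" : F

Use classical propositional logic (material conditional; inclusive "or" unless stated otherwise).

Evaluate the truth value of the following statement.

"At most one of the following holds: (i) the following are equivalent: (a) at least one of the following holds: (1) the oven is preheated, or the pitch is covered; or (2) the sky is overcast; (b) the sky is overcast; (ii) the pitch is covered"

This is (((P ∨ Q) ∨ R) ↔ R) ↑ Q.

P ∨ Q = T ∨ F = T
(P ∨ Q) ∨ R = T ∨ F = T
((P ∨ Q) ∨ R) ↔ R = T ↔ F = F
(((P ∨ Q) ∨ R) ↔ R) ↑ Q = F ↑ F = T

The statement is true.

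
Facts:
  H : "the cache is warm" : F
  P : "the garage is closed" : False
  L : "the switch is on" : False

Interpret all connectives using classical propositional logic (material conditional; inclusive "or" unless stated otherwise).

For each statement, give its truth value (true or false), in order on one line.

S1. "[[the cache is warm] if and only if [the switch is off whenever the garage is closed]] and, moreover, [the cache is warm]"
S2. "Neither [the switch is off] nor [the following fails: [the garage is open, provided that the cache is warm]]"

S1 false / S2 false

S1: Formalization: (H iff (P -> not L)) and H

not L = not False = True
P -> not L = False -> True = True
H iff (P -> not L) = False iff True = False
(H iff (P -> not L)) and H = False and False = False
Hence S1 is false.

S2: Formalization: not L nor not (H -> not P)

not L = not False = True
not P = not False = True
H -> not P = False -> True = True
not (H -> not P) = not True = False
not L nor not (H -> not P) = True nor False = False
Thus S2 is false.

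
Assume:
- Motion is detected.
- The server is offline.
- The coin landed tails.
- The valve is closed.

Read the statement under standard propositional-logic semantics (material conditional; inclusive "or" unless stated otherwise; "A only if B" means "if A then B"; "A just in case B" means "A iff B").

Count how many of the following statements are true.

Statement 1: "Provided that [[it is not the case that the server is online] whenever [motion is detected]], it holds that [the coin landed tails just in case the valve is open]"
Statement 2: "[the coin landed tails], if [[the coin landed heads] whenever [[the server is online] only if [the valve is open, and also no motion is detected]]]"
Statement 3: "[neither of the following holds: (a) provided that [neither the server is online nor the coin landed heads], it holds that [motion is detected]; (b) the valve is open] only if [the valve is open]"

2

Let P = "motion is detected" (T), Q = "the server is online" (F), R = "the coin landed heads" (F), S = "the valve is open" (F).

Statement 1: Formalization: (P -> ~Q) -> (~R <-> S)

~Q = ~F = T
P -> ~Q = T -> T = T
~R = ~F = T
~R <-> S = T <-> F = F
(P -> ~Q) -> (~R <-> S) = T -> F = F
Thus Statement 1 is false.

Statement 2: In symbols: ((Q -> (S & ~P)) -> R) -> ~R

~P = ~T = F
S & ~P = F & F = F
Q -> (S & ~P) = F -> F = T
(Q -> (S & ~P)) -> R = T -> F = F
~R = ~F = T
((Q -> (S & ~P)) -> R) -> ~R = F -> T = T
Hence Statement 2 is true.

Statement 3: In symbols: (((Q nor R) -> P) nor S) -> S

Q nor R = F nor F = T
(Q nor R) -> P = T -> T = T
((Q nor R) -> P) nor S = T nor F = F
(((Q nor R) -> P) nor S) -> S = F -> F = T
Hence Statement 3 is true.

True statements: 2 (Statement 2, Statement 3).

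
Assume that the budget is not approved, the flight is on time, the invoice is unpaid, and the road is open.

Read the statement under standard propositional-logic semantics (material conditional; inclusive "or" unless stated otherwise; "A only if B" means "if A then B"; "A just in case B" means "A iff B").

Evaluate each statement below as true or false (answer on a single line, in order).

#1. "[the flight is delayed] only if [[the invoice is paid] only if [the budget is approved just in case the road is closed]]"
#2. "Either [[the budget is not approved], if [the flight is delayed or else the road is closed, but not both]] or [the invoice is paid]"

#1 T / #2 T

Let K = "the flight is delayed" (F), U = "the invoice is paid" (F), Q = "the budget is approved" (F), V = "the road is closed" (F).

#1: In symbols: K → (U → (Q ↔ V))

Q ↔ V = F ↔ F = T
U → (Q ↔ V) = F → T = T
K → (U → (Q ↔ V)) = F → T = T
So #1 is true.

#2: This is ((K ⊕ V) → ¬Q) ∨ U.

K ⊕ V = F ⊕ F = F
¬Q = ¬F = T
(K ⊕ V) → ¬Q = F → T = T
((K ⊕ V) → ¬Q) ∨ U = T ∨ F = T
Hence #2 is true.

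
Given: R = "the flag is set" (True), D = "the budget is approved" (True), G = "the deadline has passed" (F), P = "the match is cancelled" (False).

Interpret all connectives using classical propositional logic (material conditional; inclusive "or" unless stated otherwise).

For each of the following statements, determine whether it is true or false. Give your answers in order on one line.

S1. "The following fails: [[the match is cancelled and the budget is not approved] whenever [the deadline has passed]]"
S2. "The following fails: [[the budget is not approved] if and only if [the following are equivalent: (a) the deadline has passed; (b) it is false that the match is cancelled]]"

S1 False / S2 False

S1: In symbols: not (G -> (P and not D))

not D = not True = False
P and not D = False and False = False
G -> (P and not D) = False -> False = True
not (G -> (P and not D)) = not True = False
So S1 is false.

S2: This is not (not D iff (G iff not P)).

not D = not True = False
not P = not False = True
G iff not P = False iff True = False
not D iff (G iff not P) = False iff False = True
not (not D iff (G iff not P)) = not True = False
So S2 is false.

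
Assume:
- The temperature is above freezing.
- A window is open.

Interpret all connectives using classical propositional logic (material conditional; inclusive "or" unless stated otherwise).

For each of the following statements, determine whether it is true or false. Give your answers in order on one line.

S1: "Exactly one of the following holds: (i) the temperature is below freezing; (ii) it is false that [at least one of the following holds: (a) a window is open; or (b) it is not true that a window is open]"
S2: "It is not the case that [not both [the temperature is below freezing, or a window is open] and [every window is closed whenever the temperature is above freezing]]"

S1 false, S2 false

Let P = "the temperature is below freezing" (F), Q = "a window is open" (T).

S1: Formalization: P xor ~(Q | ~Q)

~Q = ~T = F
Q | ~Q = T | F = T
~(Q | ~Q) = ~T = F
P xor ~(Q | ~Q) = F xor F = F
So S1 is false.

S2: This is ~((P | Q) nand (~P -> ~Q)).

P | Q = F | T = T
~P = ~F = T
~Q = ~T = F
~P -> ~Q = T -> F = F
(P | Q) nand (~P -> ~Q) = T nand F = T
~((P | Q) nand (~P -> ~Q)) = ~T = F
So S2 is false.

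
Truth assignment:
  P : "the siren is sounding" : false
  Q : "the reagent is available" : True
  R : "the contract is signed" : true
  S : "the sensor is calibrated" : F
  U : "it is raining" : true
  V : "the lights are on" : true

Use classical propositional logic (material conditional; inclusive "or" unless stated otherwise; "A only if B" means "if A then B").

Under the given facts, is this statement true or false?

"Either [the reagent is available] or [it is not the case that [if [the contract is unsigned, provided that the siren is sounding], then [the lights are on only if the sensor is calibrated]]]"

The statement is true.

Formalization: Q | ~((P -> ~R) -> (V -> S))

~R = ~T = F
P -> ~R = F -> F = T
V -> S = T -> F = F
(P -> ~R) -> (V -> S) = T -> F = F
~((P -> ~R) -> (V -> S)) = ~F = T
Q | ~((P -> ~R) -> (V -> S)) = T | T = T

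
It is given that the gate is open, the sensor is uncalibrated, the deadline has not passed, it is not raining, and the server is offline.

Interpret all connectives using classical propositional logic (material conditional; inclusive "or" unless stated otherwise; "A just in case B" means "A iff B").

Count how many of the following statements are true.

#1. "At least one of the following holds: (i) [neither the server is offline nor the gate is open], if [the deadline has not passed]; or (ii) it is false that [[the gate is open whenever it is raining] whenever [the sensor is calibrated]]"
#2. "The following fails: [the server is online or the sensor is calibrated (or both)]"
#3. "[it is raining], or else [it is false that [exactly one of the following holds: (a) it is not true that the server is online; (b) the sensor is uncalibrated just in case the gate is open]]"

2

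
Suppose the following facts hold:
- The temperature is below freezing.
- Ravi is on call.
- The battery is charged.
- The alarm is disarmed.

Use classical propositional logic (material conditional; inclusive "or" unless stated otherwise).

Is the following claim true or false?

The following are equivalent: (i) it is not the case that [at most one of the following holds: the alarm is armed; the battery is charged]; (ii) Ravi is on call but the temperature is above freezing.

true

Let P = "the alarm is armed" (F), S = "the battery is charged" (T), H = "Ravi is on call" (T), L = "the temperature is below freezing" (T).
Formalization: ¬(P ↑ S) ↔ (H ∧ ¬L)

P ↑ S = F ↑ T = T
¬(P ↑ S) = ¬T = F
¬L = ¬T = F
H ∧ ¬L = T ∧ F = F
¬(P ↑ S) ↔ (H ∧ ¬L) = F ↔ F = T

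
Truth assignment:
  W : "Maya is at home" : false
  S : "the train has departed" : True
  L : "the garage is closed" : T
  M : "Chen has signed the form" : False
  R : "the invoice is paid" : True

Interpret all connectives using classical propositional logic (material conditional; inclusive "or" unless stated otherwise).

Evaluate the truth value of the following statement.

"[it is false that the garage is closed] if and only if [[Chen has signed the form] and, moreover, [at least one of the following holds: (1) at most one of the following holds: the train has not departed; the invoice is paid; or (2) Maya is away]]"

The statement is true.

Formalization: ¬L ↔ (M ∧ ((¬S ↑ R) ∨ ¬W))

¬L = ¬T = F
¬S = ¬T = F
¬S ↑ R = F ↑ T = T
¬W = ¬F = T
(¬S ↑ R) ∨ ¬W = T ∨ T = T
M ∧ ((¬S ↑ R) ∨ ¬W) = F ∧ T = F
¬L ↔ (M ∧ ((¬S ↑ R) ∨ ¬W)) = F ↔ F = T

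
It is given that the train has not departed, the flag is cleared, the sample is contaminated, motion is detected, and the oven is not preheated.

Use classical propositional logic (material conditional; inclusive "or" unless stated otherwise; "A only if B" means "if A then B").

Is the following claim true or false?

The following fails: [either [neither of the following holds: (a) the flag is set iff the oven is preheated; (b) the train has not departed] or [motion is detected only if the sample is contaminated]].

Let Q = "the flag is set" (F), U = "the oven is preheated" (F), P = "the train has departed" (F), S = "motion is detected" (T), R = "the sample is contaminated" (T).
In symbols: ~(((Q <-> U) nor ~P) | (S -> R))

Q <-> U = F <-> F = T
~P = ~F = T
(Q <-> U) nor ~P = T nor T = F
S -> R = T -> T = T
((Q <-> U) nor ~P) | (S -> R) = F | T = T
~(((Q <-> U) nor ~P) | (S -> R)) = ~T = F

false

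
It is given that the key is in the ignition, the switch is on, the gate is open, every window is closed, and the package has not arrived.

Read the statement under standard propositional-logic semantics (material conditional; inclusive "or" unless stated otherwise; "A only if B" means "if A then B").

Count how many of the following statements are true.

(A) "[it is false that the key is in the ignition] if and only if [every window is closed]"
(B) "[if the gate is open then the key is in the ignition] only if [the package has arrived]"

0

Let P = "the key is in the ignition" (T), S = "a window is open" (F), R = "the gate is open" (T), U = "the package has arrived" (F).

(A): Formalization: ¬P ↔ ¬S

¬P = ¬T = F
¬S = ¬F = T
¬P ↔ ¬S = F ↔ T = F
So (A) is false.

(B): This is (R → P) → U.

R → P = T → T = T
(R → P) → U = T → F = F
Hence (B) is false.

0 of the 2 statements are true (none).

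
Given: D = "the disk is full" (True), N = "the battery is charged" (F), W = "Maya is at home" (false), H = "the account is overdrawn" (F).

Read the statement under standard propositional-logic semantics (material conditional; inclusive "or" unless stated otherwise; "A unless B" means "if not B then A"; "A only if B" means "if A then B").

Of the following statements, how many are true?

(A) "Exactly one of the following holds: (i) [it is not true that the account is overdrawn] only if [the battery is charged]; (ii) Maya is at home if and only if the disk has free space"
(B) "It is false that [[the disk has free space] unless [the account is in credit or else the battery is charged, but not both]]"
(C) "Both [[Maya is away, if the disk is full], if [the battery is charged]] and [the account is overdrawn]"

(A): Formalization: (¬H → N) ⊕ (W ↔ ¬D)

¬H = ¬F = T
¬H → N = T → F = F
¬D = ¬T = F
W ↔ ¬D = F ↔ F = T
(¬H → N) ⊕ (W ↔ ¬D) = F ⊕ T = T
Thus (A) is true.

(B): This is ¬(¬D ∨ (¬H ⊕ N)).

¬D = ¬T = F
¬H = ¬F = T
¬H ⊕ N = T ⊕ F = T
¬D ∨ (¬H ⊕ N) = F ∨ T = T
¬(¬D ∨ (¬H ⊕ N)) = ¬T = F
Thus (B) is false.

(C): This is (N → (D → ¬W)) ∧ H.

¬W = ¬F = T
D → ¬W = T → T = T
N → (D → ¬W) = F → T = T
(N → (D → ¬W)) ∧ H = T ∧ F = F
So (C) is false.

True statements: 1.

1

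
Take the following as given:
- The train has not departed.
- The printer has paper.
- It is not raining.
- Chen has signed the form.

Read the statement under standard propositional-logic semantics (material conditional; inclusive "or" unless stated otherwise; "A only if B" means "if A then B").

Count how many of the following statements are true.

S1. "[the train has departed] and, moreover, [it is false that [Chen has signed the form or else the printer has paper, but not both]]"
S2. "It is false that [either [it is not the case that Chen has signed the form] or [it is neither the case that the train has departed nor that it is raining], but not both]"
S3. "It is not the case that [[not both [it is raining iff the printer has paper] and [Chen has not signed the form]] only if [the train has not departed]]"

0

Let D = "the train has departed" (F), K = "Chen has signed the form" (T), W = "the printer has paper" (T), M = "it is raining" (F).

S1: Parsed as D ∧ ¬(K ⊕ W)

K ⊕ W = T ⊕ T = F
¬(K ⊕ W) = ¬F = T
D ∧ ¬(K ⊕ W) = F ∧ T = F
Thus S1 is false.

S2: In symbols: ¬(¬K ⊕ (D ↓ M))

¬K = ¬T = F
D ↓ M = F ↓ F = T
¬K ⊕ (D ↓ M) = F ⊕ T = T
¬(¬K ⊕ (D ↓ M)) = ¬T = F
So S2 is false.

S3: Formalization: ¬(((M ↔ W) ↑ ¬K) → ¬D)

M ↔ W = F ↔ T = F
¬K = ¬T = F
(M ↔ W) ↑ ¬K = F ↑ F = T
¬D = ¬F = T
((M ↔ W) ↑ ¬K) → ¬D = T → T = T
¬(((M ↔ W) ↑ ¬K) → ¬D) = ¬T = F
Hence S3 is false.

0 of the 3 statements are true (none).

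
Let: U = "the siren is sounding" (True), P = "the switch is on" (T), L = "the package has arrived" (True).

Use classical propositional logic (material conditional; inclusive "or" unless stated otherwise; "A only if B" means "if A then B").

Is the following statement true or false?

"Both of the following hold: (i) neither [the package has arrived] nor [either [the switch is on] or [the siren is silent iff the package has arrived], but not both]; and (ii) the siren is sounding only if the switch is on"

In symbols: (L nor (P xor (not U iff L))) and (U -> P)

not U = not True = False
not U iff L = False iff True = False
P xor (not U iff L) = True xor False = True
L nor (P xor (not U iff L)) = True nor True = False
U -> P = True -> True = True
(L nor (P xor (not U iff L))) and (U -> P) = False and True = False

False.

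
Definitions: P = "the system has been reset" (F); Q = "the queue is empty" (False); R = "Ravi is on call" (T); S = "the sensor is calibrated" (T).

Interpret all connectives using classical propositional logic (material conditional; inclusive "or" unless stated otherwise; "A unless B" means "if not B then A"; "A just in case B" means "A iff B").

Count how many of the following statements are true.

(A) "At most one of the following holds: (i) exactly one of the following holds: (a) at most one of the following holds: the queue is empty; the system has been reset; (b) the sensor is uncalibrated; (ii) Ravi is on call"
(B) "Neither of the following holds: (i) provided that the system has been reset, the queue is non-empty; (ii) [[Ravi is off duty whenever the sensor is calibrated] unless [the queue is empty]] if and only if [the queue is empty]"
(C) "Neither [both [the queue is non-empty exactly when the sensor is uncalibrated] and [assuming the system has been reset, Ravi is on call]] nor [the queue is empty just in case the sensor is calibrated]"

1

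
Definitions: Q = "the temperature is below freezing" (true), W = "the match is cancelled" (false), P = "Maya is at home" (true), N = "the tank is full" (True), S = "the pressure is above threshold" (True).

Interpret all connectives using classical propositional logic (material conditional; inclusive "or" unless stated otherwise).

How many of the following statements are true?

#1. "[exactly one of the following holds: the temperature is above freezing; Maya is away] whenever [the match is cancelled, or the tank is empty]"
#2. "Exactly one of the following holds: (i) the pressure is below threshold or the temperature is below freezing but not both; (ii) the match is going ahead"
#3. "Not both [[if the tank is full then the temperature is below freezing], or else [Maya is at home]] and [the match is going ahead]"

1

#1: Parsed as (W or not N) -> (not Q xor not P)

not N = not True = False
W or not N = False or False = False
not Q = not True = False
not P = not True = False
not Q xor not P = False xor False = False
(W or not N) -> (not Q xor not P) = False -> False = True
Thus #1 is true.

#2: Formalization: (not S xor Q) xor not W

not S = not True = False
not S xor Q = False xor True = True
not W = not False = True
(not S xor Q) xor not W = True xor True = False
Thus #2 is false.

#3: In symbols: ((N -> Q) or P) nand not W

N -> Q = True -> True = True
(N -> Q) or P = True or True = True
not W = not False = True
((N -> Q) or P) nand not W = True nand True = False
Hence #3 is false.

True statements: 1.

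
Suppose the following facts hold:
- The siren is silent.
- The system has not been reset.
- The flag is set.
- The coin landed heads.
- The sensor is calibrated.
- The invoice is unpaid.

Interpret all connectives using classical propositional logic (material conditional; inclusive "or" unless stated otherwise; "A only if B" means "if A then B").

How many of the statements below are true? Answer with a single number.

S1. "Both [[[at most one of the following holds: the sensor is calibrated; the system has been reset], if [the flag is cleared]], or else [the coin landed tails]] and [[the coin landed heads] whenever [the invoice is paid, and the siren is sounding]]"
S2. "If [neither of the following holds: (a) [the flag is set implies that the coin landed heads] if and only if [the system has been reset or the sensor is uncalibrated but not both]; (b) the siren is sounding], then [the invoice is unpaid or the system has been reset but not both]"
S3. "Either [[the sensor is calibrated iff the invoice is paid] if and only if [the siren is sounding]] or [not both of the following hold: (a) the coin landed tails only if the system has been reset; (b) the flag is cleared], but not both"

Let G = "the flag is set" (T), P = "the sensor is calibrated" (T), K = "the system has been reset" (F), M = "the coin landed heads" (T), L = "the invoice is paid" (F), W = "the siren is sounding" (F).

S1: Formalization: ((¬G → (P ↑ K)) ∨ ¬M) ∧ ((L ∧ W) → M)

¬G = ¬T = F
P ↑ K = T ↑ F = T
¬G → (P ↑ K) = F → T = T
¬M = ¬T = F
(¬G → (P ↑ K)) ∨ ¬M = T ∨ F = T
L ∧ W = F ∧ F = F
(L ∧ W) → M = F → T = T
((¬G → (P ↑ K)) ∨ ¬M) ∧ ((L ∧ W) → M) = T ∧ T = T
So S1 is true.

S2: This is (((G → M) ↔ (K ⊕ ¬P)) ↓ W) → (¬L ⊕ K).

G → M = T → T = T
¬P = ¬T = F
K ⊕ ¬P = F ⊕ F = F
(G → M) ↔ (K ⊕ ¬P) = T ↔ F = F
((G → M) ↔ (K ⊕ ¬P)) ↓ W = F ↓ F = T
¬L = ¬F = T
¬L ⊕ K = T ⊕ F = T
(((G → M) ↔ (K ⊕ ¬P)) ↓ W) → (¬L ⊕ K) = T → T = T
So S2 is true.

S3: In symbols: ((P ↔ L) ↔ W) ⊕ ((¬M → K) ↑ ¬G)

P ↔ L = T ↔ F = F
(P ↔ L) ↔ W = F ↔ F = T
¬M = ¬T = F
¬M → K = F → F = T
¬G = ¬T = F
(¬M → K) ↑ ¬G = T ↑ F = T
((P ↔ L) ↔ W) ⊕ ((¬M → K) ↑ ¬G) = T ⊕ T = F
So S3 is false.

2 of the 3 statements are true (S1, S2).

2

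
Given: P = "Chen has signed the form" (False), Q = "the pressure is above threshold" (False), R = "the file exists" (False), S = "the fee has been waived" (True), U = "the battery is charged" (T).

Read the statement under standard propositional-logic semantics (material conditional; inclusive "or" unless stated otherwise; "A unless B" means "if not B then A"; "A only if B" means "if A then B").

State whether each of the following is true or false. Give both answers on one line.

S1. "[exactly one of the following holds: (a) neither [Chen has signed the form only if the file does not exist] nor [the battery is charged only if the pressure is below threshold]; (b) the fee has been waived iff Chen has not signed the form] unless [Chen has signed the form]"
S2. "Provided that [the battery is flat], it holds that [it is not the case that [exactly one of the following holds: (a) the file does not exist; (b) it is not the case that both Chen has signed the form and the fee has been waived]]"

S1: Parsed as (((P → ¬R) ↓ (U → ¬Q)) ⊕ (S ↔ ¬P)) ∨ P

¬R = ¬F = T
P → ¬R = F → T = T
¬Q = ¬F = T
U → ¬Q = T → T = T
(P → ¬R) ↓ (U → ¬Q) = T ↓ T = F
¬P = ¬F = T
S ↔ ¬P = T ↔ T = T
((P → ¬R) ↓ (U → ¬Q)) ⊕ (S ↔ ¬P) = F ⊕ T = T
(((P → ¬R) ↓ (U → ¬Q)) ⊕ (S ↔ ¬P)) ∨ P = T ∨ F = T
Hence S1 is true.

S2: This is ¬U → ¬(¬R ⊕ (P ↑ S)).

¬U = ¬T = F
¬R = ¬F = T
P ↑ S = F ↑ T = T
¬R ⊕ (P ↑ S) = T ⊕ T = F
¬(¬R ⊕ (P ↑ S)) = ¬F = T
¬U → ¬(¬R ⊕ (P ↑ S)) = F → T = T
Thus S2 is true.

S1 True / S2 True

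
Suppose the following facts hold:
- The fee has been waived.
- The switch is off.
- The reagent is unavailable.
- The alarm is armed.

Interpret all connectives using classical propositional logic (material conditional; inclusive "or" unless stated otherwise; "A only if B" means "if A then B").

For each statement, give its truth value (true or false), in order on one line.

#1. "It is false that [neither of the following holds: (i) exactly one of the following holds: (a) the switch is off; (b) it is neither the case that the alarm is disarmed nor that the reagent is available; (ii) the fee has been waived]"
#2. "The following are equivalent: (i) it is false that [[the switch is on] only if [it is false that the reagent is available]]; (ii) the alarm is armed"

Let Q = "the switch is on" (F), S = "the alarm is armed" (T), R = "the reagent is available" (F), P = "the fee has been waived" (T).

#1: Formalization: ~((~Q xor (~S nor R)) nor P)

~Q = ~F = T
~S = ~T = F
~S nor R = F nor F = T
~Q xor (~S nor R) = T xor T = F
(~Q xor (~S nor R)) nor P = F nor T = F
~((~Q xor (~S nor R)) nor P) = ~F = T
So #1 is true.

#2: Parsed as ~(Q -> ~R) <-> S

~R = ~F = T
Q -> ~R = F -> T = T
~(Q -> ~R) = ~T = F
~(Q -> ~R) <-> S = F <-> T = F
Hence #2 is false.

#1 T; #2 F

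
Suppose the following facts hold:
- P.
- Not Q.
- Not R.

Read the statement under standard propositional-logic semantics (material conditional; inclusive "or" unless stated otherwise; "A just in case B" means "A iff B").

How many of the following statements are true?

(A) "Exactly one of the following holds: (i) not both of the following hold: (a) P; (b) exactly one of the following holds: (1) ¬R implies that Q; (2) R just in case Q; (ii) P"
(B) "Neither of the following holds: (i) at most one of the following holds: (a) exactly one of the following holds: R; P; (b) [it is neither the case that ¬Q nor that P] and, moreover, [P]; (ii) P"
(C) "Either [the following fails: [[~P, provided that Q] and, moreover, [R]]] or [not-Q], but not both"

1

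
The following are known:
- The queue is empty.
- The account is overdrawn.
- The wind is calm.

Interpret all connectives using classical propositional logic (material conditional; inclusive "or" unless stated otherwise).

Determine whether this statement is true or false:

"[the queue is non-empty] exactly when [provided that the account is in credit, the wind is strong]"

The statement is false.

Let G = "the queue is empty" (True), M = "the account is overdrawn" (True), D = "the wind is strong" (False).
This is not G iff (not M -> D).

not G = not True = False
not M = not True = False
not M -> D = False -> False = True
not G iff (not M -> D) = False iff True = False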